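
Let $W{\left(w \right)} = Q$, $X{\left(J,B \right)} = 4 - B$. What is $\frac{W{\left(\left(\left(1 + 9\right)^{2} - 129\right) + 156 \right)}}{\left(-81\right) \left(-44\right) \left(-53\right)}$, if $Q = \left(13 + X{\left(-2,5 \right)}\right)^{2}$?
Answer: $- \frac{4}{5247} \approx -0.00076234$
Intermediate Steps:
$Q = 144$ ($Q = \left(13 + \left(4 - 5\right)\right)^{2} = \left(13 - 1\right)^{2} = 12^{2} = 144$)
$W{\left(w \right)} = 144$
$\frac{W{\left(\left(\left(1 + 9\right)^{2} - 129\right) + 156 \right)}}{\left(-81\right) \left(-44\right) \left(-53\right)} = \frac{144}{\left(-81\right) \left(-44\right) \left(-53\right)} = \frac{144}{3564 \left(-53\right)} = \frac{144}{-188892} = 144 \left(- \frac{1}{188892}\right) = - \frac{4}{5247}$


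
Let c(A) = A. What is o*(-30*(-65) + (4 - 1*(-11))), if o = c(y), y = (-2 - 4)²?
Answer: 70740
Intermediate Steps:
y = 36 (y = (-6)² = 36)
o = 36
o*(-30*(-65) + (4 - 1*(-11))) = 36*(-30*(-65) + (4 - 1*(-11))) = 36*(1950 + (4 + 11)) = 36*(1950 + 15) = 36*1965 = 70740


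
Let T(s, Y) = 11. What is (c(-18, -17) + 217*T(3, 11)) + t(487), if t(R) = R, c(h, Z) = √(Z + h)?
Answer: 2874 + I*√35 ≈ 2874.0 + 5.9161*I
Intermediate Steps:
(c(-18, -17) + 217*T(3, 11)) + t(487) = (√(-17 - 18) + 217*11) + 487 = (√(-35) + 2387) + 487 = (I*√35 + 2387) + 487 = (2387 + I*√35) + 487 = 2874 + I*√35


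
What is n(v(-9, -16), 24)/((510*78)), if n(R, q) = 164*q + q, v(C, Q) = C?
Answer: 22/221 ≈ 0.099548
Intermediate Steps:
n(R, q) = 165*q
n(v(-9, -16), 24)/((510*78)) = (165*24)/((510*78)) = 3960/39780 = 3960*(1/39780) = 22/221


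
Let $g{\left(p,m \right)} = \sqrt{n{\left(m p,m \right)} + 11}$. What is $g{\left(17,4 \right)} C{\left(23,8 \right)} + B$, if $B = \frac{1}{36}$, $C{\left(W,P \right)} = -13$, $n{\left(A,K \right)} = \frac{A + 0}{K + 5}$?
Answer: $\frac{1}{36} - \frac{13 \sqrt{167}}{3} \approx -55.971$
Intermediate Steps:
$n{\left(A,K \right)} = \frac{A}{5 + K}$
$g{\left(p,m \right)} = \sqrt{11 + \frac{m p}{5 + m}}$ ($g{\left(p,m \right)} = \sqrt{\frac{m p}{5 + m} + 11} = \sqrt{11 + \frac{m p}{5 + m}}$)
$B = \frac{1}{36} \approx 0.027778$
$g{\left(17,4 \right)} C{\left(23,8 \right)} + B = \sqrt{\frac{55 + 11 \cdot 4 + 4 \cdot 17}{5 + 4}} \left(-13\right) + \frac{1}{36} = \sqrt{\frac{55 + 44 + 68}{9}} \left(-13\right) + \frac{1}{36} = \sqrt{\frac{1}{9} \cdot 167} \left(-13\right) + \frac{1}{36} = \sqrt{\frac{167}{9}} \left(-13\right) + \frac{1}{36} = \frac{\sqrt{167}}{3} \left(-13\right) + \frac{1}{36} = - \frac{13 \sqrt{167}}{3} + \frac{1}{36} = \frac{1}{36} - \frac{13 \sqrt{167}}{3}$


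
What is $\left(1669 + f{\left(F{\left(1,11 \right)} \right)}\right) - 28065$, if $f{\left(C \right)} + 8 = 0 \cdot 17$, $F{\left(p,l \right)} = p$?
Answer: $-26404$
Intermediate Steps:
$f{\left(C \right)} = -8$ ($f{\left(C \right)} = -8 + 0 \cdot 17 = -8 + 0 = -8$)
$\left(1669 + f{\left(F{\left(1,11 \right)} \right)}\right) - 28065 = \left(1669 - 8\right) - 28065 = 1661 - 28065 = -26404$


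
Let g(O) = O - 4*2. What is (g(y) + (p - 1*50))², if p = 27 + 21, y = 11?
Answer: 1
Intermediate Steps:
p = 48
g(O) = -8 + O (g(O) = O - 8 = -8 + O)
(g(y) + (p - 1*50))² = ((-8 + 11) + (48 - 1*50))² = (3 + (48 - 50))² = (3 - 2)² = 1² = 1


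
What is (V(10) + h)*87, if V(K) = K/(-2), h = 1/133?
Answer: -57768/133 ≈ -434.35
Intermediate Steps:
h = 1/133 ≈ 0.0075188
V(K) = -K/2 (V(K) = K*(-½) = -K/2)
(V(10) + h)*87 = (-½*10 + 1/133)*87 = (-5 + 1/133)*87 = -664/133*87 = -57768/133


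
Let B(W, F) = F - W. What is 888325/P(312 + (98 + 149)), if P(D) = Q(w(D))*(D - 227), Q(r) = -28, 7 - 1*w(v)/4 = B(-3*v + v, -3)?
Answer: -888325/9296 ≈ -95.560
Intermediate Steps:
w(v) = 40 - 8*v (w(v) = 28 - 4*(-3 - (-3*v + v)) = 28 - 4*(-3 - (-2)*v) = 28 - 4*(-3 + 2*v) = 28 + (12 - 8*v) = 40 - 8*v)
P(D) = 6356 - 28*D (P(D) = -28*(D - 227) = -28*(-227 + D) = 6356 - 28*D)
888325/P(312 + (98 + 149)) = 888325/(6356 - 28*(312 + (98 + 149))) = 888325/(6356 - 28*(312 + 247)) = 888325/(6356 - 28*559) = 888325/(6356 - 15652) = 888325/(-9296) = 888325*(-1/9296) = -888325/9296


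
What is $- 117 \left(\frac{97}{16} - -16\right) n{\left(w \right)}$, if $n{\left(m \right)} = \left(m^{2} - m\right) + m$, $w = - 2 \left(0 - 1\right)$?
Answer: $- \frac{41301}{4} \approx -10325.0$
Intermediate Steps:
$w = 2$ ($w = \left(-2\right) \left(-1\right) = 2$)
$n{\left(m \right)} = m^{2}$
$- 117 \left(\frac{97}{16} - -16\right) n{\left(w \right)} = - 117 \left(\frac{97}{16} - -16\right) 2^{2} = - 117 \left(97 \cdot \frac{1}{16} + 16\right) 4 = - 117 \left(\frac{97}{16} + 16\right) 4 = \left(-117\right) \frac{353}{16} \cdot 4 = \left(- \frac{41301}{16}\right) 4 = - \frac{41301}{4}$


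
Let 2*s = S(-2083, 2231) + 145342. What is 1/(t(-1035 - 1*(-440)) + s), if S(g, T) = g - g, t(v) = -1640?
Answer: 1/71031 ≈ 1.4078e-5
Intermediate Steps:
S(g, T) = 0
s = 72671 (s = (0 + 145342)/2 = (½)*145342 = 72671)
1/(t(-1035 - 1*(-440)) + s) = 1/(-1640 + 72671) = 1/71031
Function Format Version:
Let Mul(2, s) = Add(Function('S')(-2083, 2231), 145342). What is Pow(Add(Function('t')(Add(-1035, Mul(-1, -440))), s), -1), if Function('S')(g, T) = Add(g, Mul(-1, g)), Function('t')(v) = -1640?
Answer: Rational(1, 71031) ≈ 1.4078e-5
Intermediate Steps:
Function('S')(g, T) = 0
s = 72671 (s = Mul(Rational(1, 2), Add(0, 145342)) = Mul(Rational(1, 2), 145342) = 72671)
Pow(Add(Function('t')(Add(-1035, Mul(-1, -440))), s), -1) = Pow(Add(-1640, 72671), -1) = Pow(71031, -1) = Rational(1, 71031)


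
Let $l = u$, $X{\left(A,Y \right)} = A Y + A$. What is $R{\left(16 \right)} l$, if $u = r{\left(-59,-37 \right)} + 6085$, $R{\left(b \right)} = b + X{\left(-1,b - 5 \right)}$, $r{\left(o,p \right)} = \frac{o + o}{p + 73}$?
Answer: $\frac{218942}{9} \approx 24327.0$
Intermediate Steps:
$X{\left(A,Y \right)} = A + A Y$
$r{\left(o,p \right)} = \frac{2 o}{73 + p}$
$R{\left(b \right)} = 4$ ($R{\left(b \right)} = b - \left(1 + \left(b - 5\right)\right) = b - \left(1 + \left(-5 + b\right)\right) = b - \left(-4 + b\right) = 4$)
$u = \frac{109471}{18}$ ($u = 2 \left(-59\right) \frac{1}{73 - 37} + 6085 = 2 \left(-59\right) \frac{1}{36} + 6085 = - \frac{59}{18} + 6085 = \frac{109471}{18} \approx 6081.7$)
$l = \frac{109471}{18} \approx 6081.7$
$R{\left(16 \right)} l = 4 \cdot \frac{109471}{18} = \frac{218942}{9}$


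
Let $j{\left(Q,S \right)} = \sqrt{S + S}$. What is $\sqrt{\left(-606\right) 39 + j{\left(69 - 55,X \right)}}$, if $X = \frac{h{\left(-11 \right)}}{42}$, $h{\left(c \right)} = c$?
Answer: $\frac{\sqrt{-10422594 + 21 i \sqrt{231}}}{21} \approx 0.0023539 + 153.73 i$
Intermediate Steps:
$X = - \frac{11}{42} \approx -0.2619$
$j{\left(Q,S \right)} = \sqrt{2} \sqrt{S}$ ($j{\left(Q,S \right)} = \sqrt{2 S} = \sqrt{2} \sqrt{S}$)
$\sqrt{\left(-606\right) 39 + j{\left(69 - 55,X \right)}} = \sqrt{\left(-606\right) 39 + \sqrt{2} \sqrt{- \frac{11}{42}}} = \sqrt{-23634 + \sqrt{2} \frac{i \sqrt{462}}{42}} = \sqrt{-23634 + \frac{i \sqrt{231}}{21}}$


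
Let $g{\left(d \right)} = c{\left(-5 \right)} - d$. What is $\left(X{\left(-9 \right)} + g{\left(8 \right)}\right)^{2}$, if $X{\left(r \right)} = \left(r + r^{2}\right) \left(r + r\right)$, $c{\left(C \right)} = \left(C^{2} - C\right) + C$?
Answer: $1635841$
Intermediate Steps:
$c{\left(C \right)} = C^{2}$
$g{\left(d \right)} = 25 - d$ ($g{\left(d \right)} = \left(-5\right)^{2} - d = 25 - d$)
$X{\left(r \right)} = 2 r \left(r + r^{2}\right)$ ($X{\left(r \right)} = \left(r + r^{2}\right) 2 r = 2 r \left(r + r^{2}\right)$)
$\left(X{\left(-9 \right)} + g{\left(8 \right)}\right)^{2} = \left(2 \left(-9\right)^{2} \left(1 - 9\right) + \left(25 - 8\right)\right)^{2} = \left(2 \cdot 81 \left(-8\right) + \left(25 - 8\right)\right)^{2} = \left(-1296 + 17\right)^{2} = \left(-1279\right)^{2} = 1635841$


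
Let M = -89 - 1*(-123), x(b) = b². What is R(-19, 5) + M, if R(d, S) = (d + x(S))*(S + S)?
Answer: 94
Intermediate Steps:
R(d, S) = 2*S*(d + S²) (R(d, S) = (d + S²)*(S + S) = (d + S²)*(2*S) = 2*S*(d + S²))
M = 34 (M = -89 + 123 = 34)
R(-19, 5) + M = 2*5*(-19 + 5²) + 34 = 2*5*(-19 + 25) + 34 = 2*5*6 + 34 = 60 + 34 = 94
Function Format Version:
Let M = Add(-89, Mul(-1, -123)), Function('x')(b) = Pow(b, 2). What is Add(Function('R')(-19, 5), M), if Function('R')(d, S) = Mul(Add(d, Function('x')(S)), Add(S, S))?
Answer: 94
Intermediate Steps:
Function('R')(d, S) = Mul(2, S, Add(d, Pow(S, 2))) (Function('R')(d, S) = Mul(Add(d, Pow(S, 2)), Add(S, S)) = Mul(Add(d, Pow(S, 2)), Mul(2, S)) = Mul(2, S, Add(d, Pow(S, 2))))
M = 34 (M = Add(-89, 123) = 34)
Add(Function('R')(-19, 5), M) = Add(Mul(2, 5, Add(-19, Pow(5, 2))), 34) = Add(Mul(2, 5, Add(-19, 25)), 34) = Add(Mul(2, 5, 6), 34) = Add(60, 34) = 94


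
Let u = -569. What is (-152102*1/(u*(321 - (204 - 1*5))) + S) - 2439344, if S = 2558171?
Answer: 4124442394/34709 ≈ 1.1883e+5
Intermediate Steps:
(-152102*1/(u*(321 - (204 - 1*5))) + S) - 2439344 = (-152102*(-1/(569*(321 - (204 - 1*5)))) + 2558171) - 2439344 = (-152102*(-1/(569*(321 - (204 - 5)))) + 2558171) - 2439344 = (-152102*(-1/(569*(321 - 1*199))) + 2558171) - 2439344 = (-152102*(-1/(569*(321 - 199))) + 2558171) - 2439344 = (-152102/(122*(-569)) + 2558171) - 2439344 = (-152102/(-69418) + 2558171) - 2439344 = (-152102*(-1/69418) + 2558171) - 2439344 = (76051/34709 + 2558171) - 2439344 = 88791633290/34709 - 2439344 = 4124442394/34709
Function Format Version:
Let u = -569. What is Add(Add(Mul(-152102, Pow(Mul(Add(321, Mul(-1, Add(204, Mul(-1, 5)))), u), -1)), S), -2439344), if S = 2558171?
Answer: Rational(4124442394, 34709) ≈ 1.1883e+5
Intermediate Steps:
Add(Add(Mul(-152102, Pow(Mul(Add(321, Mul(-1, Add(204, Mul(-1, 5)))), u), -1)), S), -2439344) = Add(Add(Mul(-152102, Pow(Mul(Add(321, Mul(-1, Add(204, Mul(-1, 5)))), -569), -1)), 2558171), -2439344) = Add(Add(Mul(-152102, Pow(Mul(Add(321, Mul(-1, Add(204, -5))), -569), -1)), 2558171), -2439344) = Add(Add(Mul(-152102, Pow(Mul(Add(321, Mul(-1, 199)), -569), -1)), 2558171), -2439344) = Add(Add(Mul(-152102, Pow(Mul(Add(321, -199), -569), -1)), 2558171), -2439344) = Add(Add(Mul(-152102, Pow(Mul(122, -569), -1)), 2558171), -2439344) = Add(Add(Mul(-152102, Pow(-69418, -1)), 2558171), -2439344) = Add(Add(Mul(-152102, Rational(-1, 69418)), 2558171), -2439344) = Add(Add(Rational(76051, 34709), 2558171), -2439344) = Add(Rational(88791633290, 34709), -2439344) = Rational(4124442394, 34709)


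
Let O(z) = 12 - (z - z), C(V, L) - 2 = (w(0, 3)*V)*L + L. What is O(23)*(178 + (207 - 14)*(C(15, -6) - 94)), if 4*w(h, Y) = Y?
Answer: -381162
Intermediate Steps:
w(h, Y) = Y/4
C(V, L) = 2 + L + 3*L*V/4 (C(V, L) = 2 + ((((¼)*3)*V)*L + L) = 2 + ((3*V/4)*L + L) = 2 + (3*L*V/4 + L) = 2 + (L + 3*L*V/4) = 2 + L + 3*L*V/4)
O(z) = 12 (O(z) = 12 - 1*0 = 12 + 0 = 12)
O(23)*(178 + (207 - 14)*(C(15, -6) - 94)) = 12*(178 + (207 - 14)*((2 - 6 + (¾)*(-6)*15) - 94)) = 12*(178 + 193*((2 - 6 - 135/2) - 94)) = 12*(178 + 193*(-143/2 - 94)) = 12*(178 + 193*(-331/2)) = 12*(178 - 63883/2) = 12*(-63527/2) = -381162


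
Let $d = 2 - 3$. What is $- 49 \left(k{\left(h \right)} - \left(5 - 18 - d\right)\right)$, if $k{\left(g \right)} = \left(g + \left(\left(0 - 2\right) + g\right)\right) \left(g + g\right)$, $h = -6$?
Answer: $-8820$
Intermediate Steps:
$d = -1$
$k{\left(g \right)} = 2 g \left(-2 + 2 g\right)$ ($k{\left(g \right)} = \left(g + \left(-2 + g\right)\right) 2 g = \left(-2 + 2 g\right) 2 g = 2 g \left(-2 + 2 g\right)$)
$- 49 \left(k{\left(h \right)} - \left(5 - 18 - d\right)\right) = - 49 \left(4 \left(-6\right) \left(-1 - 6\right) - \left(6 - 18\right)\right) = - 49 \left(4 \left(-6\right) \left(-7\right) - -12\right) = - 49 \left(168 - -12\right) = - 49 \left(168 + \left(-1 + 13\right)\right) = - 49 \left(168 + 12\right) = \left(-49\right) 180 = -8820$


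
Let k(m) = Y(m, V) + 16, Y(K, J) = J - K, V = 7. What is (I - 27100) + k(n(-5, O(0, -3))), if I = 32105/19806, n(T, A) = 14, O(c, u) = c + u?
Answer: -536532241/19806 ≈ -27089.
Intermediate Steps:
I = 32105/19806 (I = 32105*(1/19806) = 32105/19806 ≈ 1.6210)
k(m) = 23 - m (k(m) = (7 - m) + 16 = 23 - m)
(I - 27100) + k(n(-5, O(0, -3))) = (32105/19806 - 27100) + (23 - 1*14) = -536710495/19806 + (23 - 14) = -536710495/19806 + 9 = -536532241/19806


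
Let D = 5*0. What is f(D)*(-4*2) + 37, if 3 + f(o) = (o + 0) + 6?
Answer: 13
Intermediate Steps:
D = 0
f(o) = 3 + o (f(o) = -3 + ((o + 0) + 6) = -3 + (o + 6) = -3 + (6 + o) = 3 + o)
f(D)*(-4*2) + 37 = (3 + 0)*(-4*2) + 37 = 3*(-8) + 37 = -24 + 37 = 13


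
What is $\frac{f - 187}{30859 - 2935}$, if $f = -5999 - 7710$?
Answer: $- \frac{1158}{2327} \approx -0.49764$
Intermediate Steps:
$f = -13709$ ($f = -5999 - 7710 = -13709$)
$\frac{f - 187}{30859 - 2935} = \frac{-13709 - 187}{30859 - 2935} = - \frac{13896}{27924} = \left(-13896\right) \frac{1}{27924} = - \frac{1158}{2327}$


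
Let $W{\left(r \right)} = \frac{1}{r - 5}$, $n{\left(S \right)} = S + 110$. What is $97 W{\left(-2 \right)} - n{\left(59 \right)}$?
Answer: $- \frac{1280}{7} \approx -182.86$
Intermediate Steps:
$n{\left(S \right)} = 110 + S$
$W{\left(r \right)} = \frac{1}{-5 + r}$
$97 W{\left(-2 \right)} - n{\left(59 \right)} = \frac{97}{-5 - 2} - \left(110 + 59\right) = \frac{97}{-7} - 169 = 97 \left(- \frac{1}{7}\right) - 169 = - \frac{97}{7} - 169 = - \frac{1280}{7}$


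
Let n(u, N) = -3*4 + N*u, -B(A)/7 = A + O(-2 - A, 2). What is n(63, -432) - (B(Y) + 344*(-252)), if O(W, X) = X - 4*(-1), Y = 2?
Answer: 59516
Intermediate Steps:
O(W, X) = 4 + X (O(W, X) = X + 4 = 4 + X)
B(A) = -42 - 7*A (B(A) = -7*(A + (4 + 2)) = -7*(A + 6) = -7*(6 + A) = -42 - 7*A)
n(u, N) = -12 + N*u
n(63, -432) - (B(Y) + 344*(-252)) = (-12 - 432*63) - ((-42 - 7*2) + 344*(-252)) = (-12 - 27216) - ((-42 - 14) - 86688) = -27228 - (-56 - 86688) = -27228 - 1*(-86744) = -27228 + 86744 = 59516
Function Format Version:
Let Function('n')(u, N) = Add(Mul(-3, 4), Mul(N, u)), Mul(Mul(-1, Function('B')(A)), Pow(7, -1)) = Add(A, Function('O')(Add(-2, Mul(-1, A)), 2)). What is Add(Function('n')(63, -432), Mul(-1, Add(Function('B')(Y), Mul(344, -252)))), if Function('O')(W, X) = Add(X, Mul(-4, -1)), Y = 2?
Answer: 59516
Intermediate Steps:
Function('O')(W, X) = Add(4, X) (Function('O')(W, X) = Add(X, 4) = Add(4, X))
Function('B')(A) = Add(-42, Mul(-7, A)) (Function('B')(A) = Mul(-7, Add(A, Add(4, 2))) = Mul(-7, Add(A, 6)) = Mul(-7, Add(6, A)) = Add(-42, Mul(-7, A)))
Function('n')(u, N) = Add(-12, Mul(N, u))
Add(Function('n')(63, -432), Mul(-1, Add(Function('B')(Y), Mul(344, -252)))) = Add(Add(-12, Mul(-432, 63)), Mul(-1, Add(Add(-42, Mul(-7, 2)), Mul(344, -252)))) = Add(Add(-12, -27216), Mul(-1, Add(Add(-42, -14), -86688))) = Add(-27228, Mul(-1, Add(-56, -86688))) = Add(-27228, Mul(-1, -86744)) = Add(-27228, 86744) = 59516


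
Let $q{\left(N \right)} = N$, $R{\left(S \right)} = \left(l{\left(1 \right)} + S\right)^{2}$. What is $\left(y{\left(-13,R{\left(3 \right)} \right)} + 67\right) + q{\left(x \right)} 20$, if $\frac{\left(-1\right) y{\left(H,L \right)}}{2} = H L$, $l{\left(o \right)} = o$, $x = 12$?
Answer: $723$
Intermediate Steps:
$R{\left(S \right)} = \left(1 + S\right)^{2}$
$y{\left(H,L \right)} = - 2 H L$
$\left(y{\left(-13,R{\left(3 \right)} \right)} + 67\right) + q{\left(x \right)} 20 = \left(\left(-2\right) \left(-13\right) \left(1 + 3\right)^{2} + 67\right) + 12 \cdot 20 = \left(\left(-2\right) \left(-13\right) 4^{2} + 67\right) + 240 = \left(\left(-2\right) \left(-13\right) 16 + 67\right) + 240 = \left(416 + 67\right) + 240 = 483 + 240 = 723$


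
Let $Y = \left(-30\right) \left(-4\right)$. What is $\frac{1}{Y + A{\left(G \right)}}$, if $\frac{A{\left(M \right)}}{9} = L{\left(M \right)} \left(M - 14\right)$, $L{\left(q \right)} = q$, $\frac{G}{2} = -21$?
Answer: $\frac{1}{21288} \approx 4.6975 \cdot 10^{-5}$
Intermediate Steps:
$G = -42$ ($G = 2 \left(-21\right) = -42$)
$A{\left(M \right)} = 9 M \left(-14 + M\right)$ ($A{\left(M \right)} = 9 M \left(M - 14\right) = 9 M \left(-14 + M\right)$)
$Y = 120$
$\frac{1}{Y + A{\left(G \right)}} = \frac{1}{120 + 9 \left(-42\right) \left(-14 - 42\right)} = \frac{1}{120 + 9 \left(-42\right) \left(-56\right)} = \frac{1}{120 + 21168} = \frac{1}{21288}$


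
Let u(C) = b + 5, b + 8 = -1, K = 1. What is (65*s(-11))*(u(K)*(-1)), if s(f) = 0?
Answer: 0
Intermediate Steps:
b = -9 (b = -8 - 1 = -9)
u(C) = -4 (u(C) = -9 + 5 = -4)
(65*s(-11))*(u(K)*(-1)) = (65*0)*(-4*(-1)) = 0*4 = 0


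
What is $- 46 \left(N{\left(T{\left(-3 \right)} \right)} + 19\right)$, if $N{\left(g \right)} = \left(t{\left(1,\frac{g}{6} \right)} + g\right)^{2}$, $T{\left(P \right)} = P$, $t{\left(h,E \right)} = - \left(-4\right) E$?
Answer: $-2024$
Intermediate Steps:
$t{\left(h,E \right)} = 4 E$
$N{\left(g \right)} = \frac{25 g^{2}}{9}$ ($N{\left(g \right)} = \left(4 \frac{g}{6} + g\right)^{2} = \left(\frac{2 g}{3} + g\right)^{2} = \left(\frac{5 g}{3}\right)^{2} = \frac{25 g^{2}}{9}$)
$- 46 \left(N{\left(T{\left(-3 \right)} \right)} + 19\right) = - 46 \left(\frac{25 \left(-3\right)^{2}}{9} + 19\right) = - 46 \left(\frac{25}{9} \cdot 9 + 19\right) = - 46 \left(25 + 19\right) = \left(-46\right) 44 = -2024$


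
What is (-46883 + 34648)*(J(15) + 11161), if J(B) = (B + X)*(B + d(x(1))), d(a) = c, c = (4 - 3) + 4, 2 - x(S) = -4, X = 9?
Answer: -142427635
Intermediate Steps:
x(S) = 6 (x(S) = 2 - 1*(-4) = 2 + 4 = 6)
c = 5 (c = 1 + 4 = 5)
d(a) = 5
J(B) = (5 + B)*(9 + B) (J(B) = (B + 9)*(B + 5) = (9 + B)*(5 + B) = (5 + B)*(9 + B))
(-46883 + 34648)*(J(15) + 11161) = (-46883 + 34648)*((45 + 15² + 14*15) + 11161) = -12235*((45 + 225 + 210) + 11161) = -12235*(480 + 11161) = -12235*11641 = -142427635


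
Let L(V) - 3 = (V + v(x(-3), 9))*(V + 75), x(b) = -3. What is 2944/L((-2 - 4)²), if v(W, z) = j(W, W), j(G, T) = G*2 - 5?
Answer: 1472/1389 ≈ 1.0598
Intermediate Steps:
j(G, T) = -5 + 2*G (j(G, T) = 2*G - 5 = -5 + 2*G)
v(W, z) = -5 + 2*W
L(V) = 3 + (-11 + V)*(75 + V) (L(V) = 3 + (V + (-5 + 2*(-3)))*(V + 75) = 3 + (V + (-5 - 6))*(75 + V) = 3 + (V - 11)*(75 + V) = 3 + (-11 + V)*(75 + V))
2944/L((-2 - 4)²) = 2944/(-822 + ((-2 - 4)²)² + 64*(-2 - 4)²) = 2944/(-822 + ((-6)²)² + 64*(-6)²) = 2944/(-822 + 36² + 64*36) = 2944/(-822 + 1296 + 2304) = 2944/2778 = 2944*(1/2778) = 1472/1389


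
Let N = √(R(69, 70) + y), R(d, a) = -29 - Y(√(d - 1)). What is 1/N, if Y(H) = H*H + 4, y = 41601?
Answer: √415/4150 ≈ 0.0049088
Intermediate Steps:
Y(H) = 4 + H² (Y(H) = H² + 4 = 4 + H²)
R(d, a) = -32 - d (R(d, a) = -29 - (4 + (√(d - 1))²) = -29 - (4 + (√(-1 + d))²) = -29 - (4 + (-1 + d)) = -29 - (3 + d) = -29 + (-3 - d) = -32 - d)
N = 10*√415 (N = √((-32 - 1*69) + 41601) = √((-32 - 69) + 41601) = √(-101 + 41601) = √41500 = 10*√415 ≈ 203.72)
1/N = 1/(10*√415) = √415/4150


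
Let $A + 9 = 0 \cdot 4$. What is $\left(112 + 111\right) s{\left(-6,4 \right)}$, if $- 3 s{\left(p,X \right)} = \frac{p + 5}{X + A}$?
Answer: $- \frac{223}{15} \approx -14.867$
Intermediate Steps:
$A = -9$ ($A = -9 + 0 \cdot 4 = -9 + 0 = -9$)
$s{\left(p,X \right)} = - \frac{5 + p}{3 \left(-9 + X\right)}$ ($s{\left(p,X \right)} = - \frac{\left(p + 5\right) \frac{1}{X - 9}}{3} = - \frac{\left(5 + p\right) \frac{1}{-9 + X}}{3} = - \frac{\frac{1}{-9 + X} \left(5 + p\right)}{3} = - \frac{5 + p}{3 \left(-9 + X\right)}$)
$\left(112 + 111\right) s{\left(-6,4 \right)} = \left(112 + 111\right) \frac{-5 - -6}{3 \left(-9 + 4\right)} = 223 \frac{-5 + 6}{3 \left(-5\right)} = 223 \cdot \frac{1}{3} \left(- \frac{1}{5}\right) 1 = 223 \left(- \frac{1}{15}\right) = - \frac{223}{15}$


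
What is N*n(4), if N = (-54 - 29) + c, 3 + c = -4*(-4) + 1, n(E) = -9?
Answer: 621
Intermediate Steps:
c = 14 (c = -3 + (-4*(-4) + 1) = -3 + (16 + 1) = -3 + 17 = 14)
N = -69 (N = (-54 - 29) + 14 = -83 + 14 = -69)
N*n(4) = -69*(-9) = 621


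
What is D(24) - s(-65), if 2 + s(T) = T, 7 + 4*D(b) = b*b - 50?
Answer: 787/4 ≈ 196.75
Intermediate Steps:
D(b) = -57/4 + b²/4 (D(b) = -7/4 + (b*b - 50)/4 = -7/4 + (b² - 50)/4 = -7/4 + (-50 + b²)/4 = -7/4 + (-25/2 + b²/4) = -57/4 + b²/4)
s(T) = -2 + T
D(24) - s(-65) = (-57/4 + (¼)*24²) - (-2 - 65) = (-57/4 + (¼)*576) - 1*(-67) = (-57/4 + 144) + 67 = 519/4 + 67 = 787/4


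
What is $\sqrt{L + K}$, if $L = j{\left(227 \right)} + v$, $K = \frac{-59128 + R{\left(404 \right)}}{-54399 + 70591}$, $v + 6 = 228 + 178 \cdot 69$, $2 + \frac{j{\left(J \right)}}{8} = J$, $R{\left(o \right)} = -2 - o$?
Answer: $\frac{\sqrt{58582361002}}{2024} \approx 119.58$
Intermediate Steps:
$j{\left(J \right)} = -16 + 8 J$
$v = 12504$ ($v = -6 + \left(228 + 178 \cdot 69\right) = -6 + \left(228 + 12282\right) = -6 + 12510 = 12504$)
$K = - \frac{29767}{8096}$ ($K = \frac{-59128 - 406}{-54399 + 70591} = \frac{-59128 - 406}{16192} = \left(-59128 - 406\right) \frac{1}{16192} = \left(-59534\right) \frac{1}{16192} = - \frac{29767}{8096} \approx -3.6768$)
$L = 14304$ ($L = \left(-16 + 8 \cdot 227\right) + 12504 = \left(-16 + 1816\right) + 12504 = 1800 + 12504 = 14304$)
$\sqrt{L + K} = \sqrt{14304 - \frac{29767}{8096}} = \sqrt{\frac{115775417}{8096}} = \frac{\sqrt{58582361002}}{2024}$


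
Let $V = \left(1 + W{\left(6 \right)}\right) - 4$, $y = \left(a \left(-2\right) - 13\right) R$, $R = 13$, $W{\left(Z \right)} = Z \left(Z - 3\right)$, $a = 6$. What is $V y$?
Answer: $-4875$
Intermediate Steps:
$W{\left(Z \right)} = Z \left(-3 + Z\right)$
$y = -325$ ($y = \left(6 \left(-2\right) - 13\right) 13 = \left(-12 - 13\right) 13 = \left(-25\right) 13 = -325$)
$V = 15$ ($V = \left(1 + 6 \left(-3 + 6\right)\right) - 4 = \left(1 + 6 \cdot 3\right) - 4 = \left(1 + 18\right) - 4 = 19 - 4 = 15$)
$V y = 15 \left(-325\right) = -4875$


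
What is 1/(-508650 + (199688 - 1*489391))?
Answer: -1/798353 ≈ -1.2526e-6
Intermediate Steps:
1/(-508650 + (199688 - 1*489391)) = 1/(-508650 + (199688 - 489391)) = 1/(-508650 - 289703) = 1/(-798353) = -1/798353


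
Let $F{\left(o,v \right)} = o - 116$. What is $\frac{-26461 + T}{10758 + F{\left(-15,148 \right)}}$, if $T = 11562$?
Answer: $- \frac{14899}{10627} \approx -1.402$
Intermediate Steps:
$F{\left(o,v \right)} = -116 + o$
$\frac{-26461 + T}{10758 + F{\left(-15,148 \right)}} = \frac{-26461 + 11562}{10758 - 131} = - \frac{14899}{10758 - 131} = - \frac{14899}{10627}$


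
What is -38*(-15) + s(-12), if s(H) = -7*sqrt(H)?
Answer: 570 - 14*I*sqrt(3) ≈ 570.0 - 24.249*I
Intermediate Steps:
-38*(-15) + s(-12) = -38*(-15) - 14*I*sqrt(3) = 570 - 14*I*sqrt(3)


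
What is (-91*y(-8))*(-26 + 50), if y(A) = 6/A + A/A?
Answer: -546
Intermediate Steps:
y(A) = 1 + 6/A (y(A) = 6/A + 1 = 1 + 6/A)
(-91*y(-8))*(-26 + 50) = (-91*(6 - 8)/(-8))*(-26 + 50) = -(-91)*(-2)/8*24 = -91*¼*24 = -91/4*24 = -546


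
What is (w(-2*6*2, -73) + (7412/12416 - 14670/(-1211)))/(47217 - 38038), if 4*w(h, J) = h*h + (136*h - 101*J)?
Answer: 4450442823/34503346976 ≈ 0.12899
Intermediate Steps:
w(h, J) = 34*h - 101*J/4 + h**2/4 (w(h, J) = (h*h + (136*h - 101*J))/4 = (h**2 + (-101*J + 136*h))/4 = (h**2 - 101*J + 136*h)/4 = 34*h - 101*J/4 + h**2/4)
(w(-2*6*2, -73) + (7412/12416 - 14670/(-1211)))/(47217 - 38038) = ((34*(-2*6*2) - 101/4*(-73) + (-2*6*2)**2/4) + (7412/12416 - 14670/(-1211)))/(47217 - 38038) = ((34*(-12*2) + 7373/4 + (-12*2)**2/4) + (7412*(1/12416) - 14670*(-1/1211)))/9179 = ((34*(-24) + 7373/4 + (1/4)*(-24)**2) + (1853/3104 + 14670/1211))*(1/9179) = ((-816 + 7373/4 + (1/4)*576) + 47779663/3758944)*(1/9179) = ((-816 + 7373/4 + 144) + 47779663/3758944)*(1/9179) = (4685/4 + 47779663/3758944)*(1/9179) = (4450442823/3758944)*(1/9179) = 4450442823/34503346976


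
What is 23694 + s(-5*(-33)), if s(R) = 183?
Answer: 23877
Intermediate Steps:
23694 + s(-5*(-33)) = 23694 + 183 = 23877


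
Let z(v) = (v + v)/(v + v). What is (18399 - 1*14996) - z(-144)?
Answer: 3402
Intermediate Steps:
z(v) = 1 (z(v) = (2*v)/((2*v)) = (2*v)*(1/(2*v)) = 1)
(18399 - 1*14996) - z(-144) = (18399 - 1*14996) - 1*1 = (18399 - 14996) - 1 = 3403 - 1 = 3402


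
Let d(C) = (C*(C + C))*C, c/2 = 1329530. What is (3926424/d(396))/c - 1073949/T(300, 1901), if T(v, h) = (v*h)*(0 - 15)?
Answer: 82100091800481349/653965103365992000 ≈ 0.12554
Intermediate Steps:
c = 2659060 (c = 2*1329530 = 2659060)
T(v, h) = -15*h*v (T(v, h) = (h*v)*(-15) = -15*h*v)
d(C) = 2*C³ (d(C) = (C*(2*C))*C = (2*C²)*C = 2*C³)
(3926424/d(396))/c - 1073949/T(300, 1901) = (3926424/((2*396³)))/2659060 - 1073949/((-15*1901*300)) = (3926424/((2*62099136)))*(1/2659060) - 1073949/(-8554500) = (3926424/124198272)*(1/2659060) - 1073949*(-1/8554500) = (3926424*(1/124198272))*(1/2659060) + 357983/2851500 = (163601/5174928)*(1/2659060) + 357983/2851500 = 163601/13760444047680 + 357983/2851500 = 82100091800481349/653965103365992000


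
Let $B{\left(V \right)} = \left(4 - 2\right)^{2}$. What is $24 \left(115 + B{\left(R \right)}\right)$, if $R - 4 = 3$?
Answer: $2856$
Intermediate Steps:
$R = 7$ ($R = 4 + 3 = 7$)
$B{\left(V \right)} = 4$ ($B{\left(V \right)} = 2^{2} = 4$)
$24 \left(115 + B{\left(R \right)}\right) = 24 \left(115 + 4\right) = 24 \cdot 119 = 2856$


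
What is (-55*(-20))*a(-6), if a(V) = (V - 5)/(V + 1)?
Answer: 2420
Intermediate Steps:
a(V) = (-5 + V)/(1 + V)
(-55*(-20))*a(-6) = (-55*(-20))*((-5 - 6)/(1 - 6)) = 1100*(-11/(-5)) = 1100*(-1/5*(-11)) = 1100*(11/5) = 2420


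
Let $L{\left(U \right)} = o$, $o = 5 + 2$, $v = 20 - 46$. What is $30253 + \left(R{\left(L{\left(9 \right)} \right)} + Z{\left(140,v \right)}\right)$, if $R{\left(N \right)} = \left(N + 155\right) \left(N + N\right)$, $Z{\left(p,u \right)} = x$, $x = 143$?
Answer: $32664$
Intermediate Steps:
$v = -26$
$o = 7$
$L{\left(U \right)} = 7$
$Z{\left(p,u \right)} = 143$
$R{\left(N \right)} = 2 N \left(155 + N\right)$ ($R{\left(N \right)} = \left(155 + N\right) 2 N = 2 N \left(155 + N\right)$)
$30253 + \left(R{\left(L{\left(9 \right)} \right)} + Z{\left(140,v \right)}\right) = 30253 + \left(2 \cdot 7 \left(155 + 7\right) + 143\right) = 30253 + \left(2 \cdot 7 \cdot 162 + 143\right) = 30253 + \left(2268 + 143\right) = 30253 + 2411 = 32664$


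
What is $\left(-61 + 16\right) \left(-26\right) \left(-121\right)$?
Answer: $-141570$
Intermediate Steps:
$\left(-61 + 16\right) \left(-26\right) \left(-121\right) = \left(-45\right) \left(-26\right) \left(-121\right) = 1170 \left(-121\right) = -141570$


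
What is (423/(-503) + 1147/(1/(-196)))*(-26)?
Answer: 2940102334/503 ≈ 5.8451e+6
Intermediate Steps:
(423/(-503) + 1147/(1/(-196)))*(-26) = (423*(-1/503) + 1147/(-1/196))*(-26) = (-423/503 + 1147*(-196))*(-26) = (-423/503 - 224812)*(-26) = -113080859/503*(-26) = 2940102334/503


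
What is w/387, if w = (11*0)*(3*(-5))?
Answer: 0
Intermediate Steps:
w = 0 (w = 0*(-15) = 0)
w/387 = 0/387 = 0*(1/387) = 0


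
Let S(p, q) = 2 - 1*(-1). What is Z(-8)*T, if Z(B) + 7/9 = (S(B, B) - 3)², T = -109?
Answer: 763/9 ≈ 84.778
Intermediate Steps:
S(p, q) = 3 (S(p, q) = 2 + 1 = 3)
Z(B) = -7/9 (Z(B) = -7/9 + (3 - 3)² = -7/9 + 0² = -7/9 + 0 = -7/9)
Z(-8)*T = -7/9*(-109) = 763/9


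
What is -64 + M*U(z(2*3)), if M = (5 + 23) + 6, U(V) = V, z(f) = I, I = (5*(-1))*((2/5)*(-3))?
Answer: 140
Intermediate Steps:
I = 6 (I = -5*2*(⅕)*(-3) = -2*(-3) = -5*(-6/5) = 6)
z(f) = 6
M = 34 (M = 28 + 6 = 34)
-64 + M*U(z(2*3)) = -64 + 34*6 = -64 + 204 = 140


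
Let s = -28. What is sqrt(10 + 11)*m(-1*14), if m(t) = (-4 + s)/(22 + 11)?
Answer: -32*sqrt(21)/33 ≈ -4.4437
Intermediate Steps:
m(t) = -32/33 (m(t) = (-4 - 28)/(22 + 11) = -32/33)
sqrt(10 + 11)*m(-1*14) = sqrt(10 + 11)*(-32/33) = sqrt(21)*(-32/33) = -32*sqrt(21)/33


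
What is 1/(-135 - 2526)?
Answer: -1/2661 ≈ -0.00037580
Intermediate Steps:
1/(-135 - 2526) = 1/(-2661) = -1/2661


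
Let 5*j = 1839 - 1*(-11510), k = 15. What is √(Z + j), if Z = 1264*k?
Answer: √540745/5 ≈ 147.07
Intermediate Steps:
Z = 18960 (Z = 1264*15 = 18960)
j = 13349/5 (j = (1839 - 1*(-11510))/5 = (1839 + 11510)/5 = (⅕)*13349 = 13349/5 ≈ 2669.8)
√(Z + j) = √(18960 + 13349/5) = √(108149/5) = √540745/5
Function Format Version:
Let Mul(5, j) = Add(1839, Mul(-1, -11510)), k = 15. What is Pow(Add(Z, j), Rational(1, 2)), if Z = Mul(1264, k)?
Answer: Mul(Rational(1, 5), Pow(540745, Rational(1, 2))) ≈ 147.07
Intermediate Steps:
Z = 18960 (Z = Mul(1264, 15) = 18960)
j = Rational(13349, 5) (j = Mul(Rational(1, 5), Add(1839, Mul(-1, -11510))) = Mul(Rational(1, 5), Add(1839, 11510)) = Mul(Rational(1, 5), 13349) = Rational(13349, 5) ≈ 2669.8)
Pow(Add(Z, j), Rational(1, 2)) = Pow(Add(18960, Rational(13349, 5)), Rational(1, 2)) = Pow(Rational(108149, 5), Rational(1, 2)) = Mul(Rational(1, 5), Pow(540745, Rational(1, 2)))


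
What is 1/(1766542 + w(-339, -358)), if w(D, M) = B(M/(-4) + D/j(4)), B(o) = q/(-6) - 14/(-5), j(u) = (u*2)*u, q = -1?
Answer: 30/52996349 ≈ 5.6608e-7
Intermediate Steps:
j(u) = 2*u² (j(u) = (2*u)*u = 2*u²)
B(o) = 89/30 (B(o) = -1/(-6) - 14/(-5) = -1*(-⅙) - 14*(-⅕) = ⅙ + 14/5 = 89/30)
w(D, M) = 89/30
1/(1766542 + w(-339, -358)) = 1/(1766542 + 89/30) = 1/(52996349/30) = 30/52996349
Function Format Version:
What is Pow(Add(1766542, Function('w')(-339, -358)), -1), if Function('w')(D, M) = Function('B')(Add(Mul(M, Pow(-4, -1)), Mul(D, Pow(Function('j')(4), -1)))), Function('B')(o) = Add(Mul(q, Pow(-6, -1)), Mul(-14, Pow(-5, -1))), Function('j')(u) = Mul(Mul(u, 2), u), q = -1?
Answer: Rational(30, 52996349) ≈ 5.6608e-7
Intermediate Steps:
Function('j')(u) = Mul(2, Pow(u, 2)) (Function('j')(u) = Mul(Mul(2, u), u) = Mul(2, Pow(u, 2)))
Function('B')(o) = Rational(89, 30) (Function('B')(o) = Add(Mul(-1, Pow(-6, -1)), Mul(-14, Pow(-5, -1))) = Add(Mul(-1, Rational(-1, 6)), Mul(-14, Rational(-1, 5))) = Add(Rational(1, 6), Rational(14, 5)) = Rational(89, 30))
Function('w')(D, M) = Rational(89, 30)
Pow(Add(1766542, Function('w')(-339, -358)), -1) = Pow(Add(1766542, Rational(89, 30)), -1) = Pow(Rational(52996349, 30), -1) = Rational(30, 52996349)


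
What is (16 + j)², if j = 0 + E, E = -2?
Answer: 196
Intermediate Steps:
j = -2 (j = 0 - 2 = -2)
(16 + j)² = (16 - 2)² = 14² = 196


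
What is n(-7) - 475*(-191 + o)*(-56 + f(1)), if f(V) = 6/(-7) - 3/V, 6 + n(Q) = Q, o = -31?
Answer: -44183641/7 ≈ -6.3120e+6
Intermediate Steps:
n(Q) = -6 + Q
f(V) = -6/7 - 3/V (f(V) = 6*(-⅐) - 3/V = -6/7 - 3/V)
n(-7) - 475*(-191 + o)*(-56 + f(1)) = (-6 - 7) - 475*(-191 - 31)*(-56 + (-6/7 - 3/1)) = -13 - (-105450)*(-56 + (-6/7 - 3*1)) = -13 - (-105450)*(-56 + (-6/7 - 3)) = -13 - (-105450)*(-56 - 27/7) = -13 - (-105450)*(-419)/7 = -13 - 475*93018/7 = -13 - 44183550/7 = -44183641/7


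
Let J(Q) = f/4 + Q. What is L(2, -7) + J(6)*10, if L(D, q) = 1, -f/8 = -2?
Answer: 101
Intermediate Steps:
f = 16 (f = -8*(-2) = 16)
J(Q) = 4 + Q (J(Q) = 16/4 + Q = 16*(¼) + Q = 4 + Q)
L(2, -7) + J(6)*10 = 1 + (4 + 6)*10 = 1 + 10*10 = 1 + 100 = 101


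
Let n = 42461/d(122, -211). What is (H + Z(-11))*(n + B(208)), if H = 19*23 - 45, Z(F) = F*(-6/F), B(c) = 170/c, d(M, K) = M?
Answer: 427139301/3172 ≈ 1.3466e+5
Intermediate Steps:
Z(F) = -6
n = 42461/122 ≈ 348.04
H = 392 (H = 437 - 45 = 392)
(H + Z(-11))*(n + B(208)) = (392 - 6)*(42461/122 + 170/208) = 386*(42461/122 + 170*(1/208)) = 386*(42461/122 + 85/104) = 386*(2213157/6344) = 427139301/3172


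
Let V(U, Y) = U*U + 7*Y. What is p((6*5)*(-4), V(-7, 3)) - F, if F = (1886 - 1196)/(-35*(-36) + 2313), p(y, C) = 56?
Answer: 66466/1191 ≈ 55.807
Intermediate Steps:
V(U, Y) = U**2 + 7*Y
F = 230/1191 (F = 690/(1260 + 2313) = 690/3573 = 690*(1/3573) = 230/1191 ≈ 0.19311)
p((6*5)*(-4), V(-7, 3)) - F = 56 - 1*230/1191 = 56 - 230/1191 = 66466/1191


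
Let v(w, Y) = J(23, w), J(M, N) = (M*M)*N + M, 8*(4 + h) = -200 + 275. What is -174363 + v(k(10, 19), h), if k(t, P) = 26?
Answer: -160586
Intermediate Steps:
h = 43/8 (h = -4 + (-200 + 275)/8 = -4 + (⅛)*75 = -4 + 75/8 = 43/8 ≈ 5.3750)
J(M, N) = M + N*M² (J(M, N) = M²*N + M = N*M² + M = M + N*M²)
v(w, Y) = 23 + 529*w (v(w, Y) = 23*(1 + 23*w) = 23 + 529*w)
-174363 + v(k(10, 19), h) = -174363 + (23 + 529*26) = -174363 + (23 + 13754) = -174363 + 13777 = -160586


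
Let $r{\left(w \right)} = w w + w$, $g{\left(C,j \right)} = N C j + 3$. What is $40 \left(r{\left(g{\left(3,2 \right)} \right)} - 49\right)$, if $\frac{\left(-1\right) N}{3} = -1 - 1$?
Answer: $60440$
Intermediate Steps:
$N = 6$ ($N = - 3 \left(-1 - 1\right) = \left(-3\right) \left(-2\right) = 6$)
$g{\left(C,j \right)} = 3 + 6 C j$ ($g{\left(C,j \right)} = 6 C j + 3 = 3 + 6 C j$)
$r{\left(w \right)} = w + w^{2}$ ($r{\left(w \right)} = w^{2} + w = w + w^{2}$)
$40 \left(r{\left(g{\left(3,2 \right)} \right)} - 49\right) = 40 \left(\left(3 + 6 \cdot 3 \cdot 2\right) \left(1 + \left(3 + 6 \cdot 3 \cdot 2\right)\right) - 49\right) = 40 \left(\left(3 + 36\right) \left(1 + \left(3 + 36\right)\right) - 49\right) = 40 \left(39 \left(1 + 39\right) - 49\right) = 40 \left(39 \cdot 40 - 49\right) = 40 \left(1560 - 49\right) = 40 \cdot 1511 = 60440$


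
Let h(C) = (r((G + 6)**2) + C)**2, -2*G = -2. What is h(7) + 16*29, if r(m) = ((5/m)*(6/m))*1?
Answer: 2958352233/5764801 ≈ 513.17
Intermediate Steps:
G = 1 (G = -1/2*(-2) = 1)
r(m) = 30/m**2 (r(m) = (30/m**2)*1 = 30/m**2)
h(C) = (30/2401 + C)**2 (h(C) = (30/((1 + 6)**2)**2 + C)**2 = (30/(7**2)**2 + C)**2 = (30/49**2 + C)**2 = (30*(1/2401) + C)**2 = (30/2401 + C)**2)
h(7) + 16*29 = (30 + 2401*7)**2/5764801 + 16*29 = (30 + 16807)**2/5764801 + 464 = (1/5764801)*16837**2 + 464 = (1/5764801)*283484569 + 464 = 283484569/5764801 + 464 = 2958352233/5764801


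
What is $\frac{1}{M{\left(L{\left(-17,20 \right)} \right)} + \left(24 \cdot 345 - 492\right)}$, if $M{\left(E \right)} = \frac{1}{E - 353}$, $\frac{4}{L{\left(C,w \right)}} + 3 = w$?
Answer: $\frac{5997}{46704619} \approx 0.0001284$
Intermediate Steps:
$L{\left(C,w \right)} = \frac{4}{-3 + w}$
$M{\left(E \right)} = \frac{1}{-353 + E}$
$\frac{1}{M{\left(L{\left(-17,20 \right)} \right)} + \left(24 \cdot 345 - 492\right)} = \frac{1}{\frac{1}{-353 + \frac{4}{-3 + 20}} + \left(24 \cdot 345 - 492\right)} = \frac{1}{\frac{1}{-353 + \frac{4}{17}} + \left(8280 - 492\right)} = \frac{1}{\frac{1}{-353 + 4 \cdot \frac{1}{17}} + 7788} = \frac{1}{\frac{1}{-353 + \frac{4}{17}} + 7788} = \frac{1}{\frac{1}{- \frac{5997}{17}} + 7788} = \frac{1}{- \frac{17}{5997} + 7788} = \frac{1}{\frac{46704619}{5997}} = \frac{5997}{46704619}$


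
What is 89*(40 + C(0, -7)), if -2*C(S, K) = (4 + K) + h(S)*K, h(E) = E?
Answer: 7387/2 ≈ 3693.5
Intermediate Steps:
C(S, K) = -2 - K/2 - K*S/2 (C(S, K) = -((4 + K) + S*K)/2 = -((4 + K) + K*S)/2 = -(4 + K + K*S)/2 = -2 - K/2 - K*S/2)
89*(40 + C(0, -7)) = 89*(40 + (-2 - ½*(-7) - ½*(-7)*0)) = 89*(40 + (-2 + 7/2 + 0)) = 89*(40 + 3/2) = 89*(83/2) = 7387/2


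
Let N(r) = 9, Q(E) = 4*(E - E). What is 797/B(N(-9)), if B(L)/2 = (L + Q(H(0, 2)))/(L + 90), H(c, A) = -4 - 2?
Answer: 8767/2 ≈ 4383.5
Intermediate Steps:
H(c, A) = -6
Q(E) = 0 (Q(E) = 4*0 = 0)
B(L) = 2*L/(90 + L) (B(L) = 2*((L + 0)/(L + 90)) = 2*(L/(90 + L)) = 2*L/(90 + L))
797/B(N(-9)) = 797/((2*9/(90 + 9))) = 797/((2*9/99)) = 797/((2*9*(1/99))) = 797/(2/11) = 797*(11/2) = 8767/2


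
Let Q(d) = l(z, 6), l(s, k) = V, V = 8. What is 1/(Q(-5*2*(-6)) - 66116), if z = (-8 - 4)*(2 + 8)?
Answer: -1/66108 ≈ -1.5127e-5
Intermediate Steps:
z = -120 (z = -12*10 = -120)
l(s, k) = 8
Q(d) = 8
1/(Q(-5*2*(-6)) - 66116) = 1/(8 - 66116) = 1/(-66108) = -1/66108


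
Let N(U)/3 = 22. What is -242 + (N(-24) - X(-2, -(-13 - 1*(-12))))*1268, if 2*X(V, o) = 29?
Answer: 65060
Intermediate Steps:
N(U) = 66 (N(U) = 3*22 = 66)
X(V, o) = 29/2 (X(V, o) = (½)*29 = 29/2)
-242 + (N(-24) - X(-2, -(-13 - 1*(-12))))*1268 = -242 + (66 - 1*29/2)*1268 = -242 + (66 - 29/2)*1268 = -242 + (103/2)*1268 = -242 + 65302 = 65060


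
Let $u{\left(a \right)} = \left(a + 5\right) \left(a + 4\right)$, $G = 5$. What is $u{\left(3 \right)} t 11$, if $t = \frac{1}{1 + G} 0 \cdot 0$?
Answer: $0$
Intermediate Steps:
$u{\left(a \right)} = \left(4 + a\right) \left(5 + a\right)$ ($u{\left(a \right)} = \left(5 + a\right) \left(4 + a\right) = \left(4 + a\right) \left(5 + a\right)$)
$t = 0$ ($t = \frac{1}{1 + 5} \cdot 0 \cdot 0 = \frac{1}{6} \cdot 0 \cdot 0 = 0 \cdot 0 = 0$)
$u{\left(3 \right)} t 11 = \left(20 + 3^{2} + 9 \cdot 3\right) 0 \cdot 11 = \left(20 + 9 + 27\right) 0 \cdot 11 = 56 \cdot 0 \cdot 11 = 0 \cdot 11 = 0$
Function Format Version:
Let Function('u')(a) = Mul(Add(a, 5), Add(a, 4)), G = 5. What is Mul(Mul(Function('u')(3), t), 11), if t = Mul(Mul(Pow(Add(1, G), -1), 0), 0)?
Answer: 0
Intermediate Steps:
Function('u')(a) = Mul(Add(4, a), Add(5, a)) (Function('u')(a) = Mul(Add(5, a), Add(4, a)) = Mul(Add(4, a), Add(5, a)))
t = 0 (t = Mul(Mul(Pow(Add(1, 5), -1), 0), 0) = Mul(Mul(Pow(6, -1), 0), 0) = Mul(Mul(Rational(1, 6), 0), 0) = Mul(0, 0) = 0)
Mul(Mul(Function('u')(3), t), 11) = Mul(Mul(Add(20, Pow(3, 2), Mul(9, 3)), 0), 11) = Mul(Mul(Add(20, 9, 27), 0), 11) = Mul(Mul(56, 0), 11) = Mul(0, 11) = 0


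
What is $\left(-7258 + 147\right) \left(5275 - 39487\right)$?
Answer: $243281532$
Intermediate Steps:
$\left(-7258 + 147\right) \left(5275 - 39487\right) = \left(-7111\right) \left(-34212\right) = 243281532$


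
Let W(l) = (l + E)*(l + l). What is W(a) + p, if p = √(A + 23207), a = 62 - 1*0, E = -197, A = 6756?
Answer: -16740 + 19*√83 ≈ -16567.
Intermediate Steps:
a = 62 (a = 62 + 0 = 62)
p = 19*√83 (p = √(6756 + 23207) = √29963 = 19*√83 ≈ 173.10)
W(l) = 2*l*(-197 + l) (W(l) = (l - 197)*(l + l) = (-197 + l)*(2*l) = 2*l*(-197 + l))
W(a) + p = 2*62*(-197 + 62) + 19*√83 = 2*62*(-135) + 19*√83 = -16740 + 19*√83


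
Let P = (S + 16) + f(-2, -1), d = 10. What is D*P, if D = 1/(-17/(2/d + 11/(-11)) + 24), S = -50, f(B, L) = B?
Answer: -144/181 ≈ -0.79558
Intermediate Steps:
P = -36 (P = (-50 + 16) - 2 = -34 - 2 = -36)
D = 4/181 (D = 1/(-17/(2/10 + 11/(-11)) + 24) = 1/(-17/(2*(⅒) + 11*(-1/11)) + 24) = 1/(-17/(⅕ - 1) + 24) = 1/(-17/(-⅘) + 24) = 1/(-17*(-5/4) + 24) = 1/(85/4 + 24) = 1/(181/4) = 4/181 ≈ 0.022099)
D*P = (4/181)*(-36) = -144/181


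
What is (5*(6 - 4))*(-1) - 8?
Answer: -18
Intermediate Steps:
(5*(6 - 4))*(-1) - 8 = (5*2)*(-1) - 8 = 10*(-1) - 8 = -10 - 8 = -18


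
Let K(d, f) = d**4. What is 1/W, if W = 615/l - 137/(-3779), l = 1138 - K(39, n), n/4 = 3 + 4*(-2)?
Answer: 8738193037/314461426 ≈ 27.788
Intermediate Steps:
n = -20 (n = 4*(3 + 4*(-2)) = 4*(3 - 8) = 4*(-5) = -20)
l = -2312303 (l = 1138 - 1*39**4 = 1138 - 1*2313441 = 1138 - 2313441 = -2312303)
W = 314461426/8738193037 (W = 615/(-2312303) - 137/(-3779) = 615*(-1/2312303) - 137*(-1/3779) = -615/2312303 + 137/3779 = 314461426/8738193037 ≈ 0.035987)
1/W = 1/(314461426/8738193037) = 8738193037/314461426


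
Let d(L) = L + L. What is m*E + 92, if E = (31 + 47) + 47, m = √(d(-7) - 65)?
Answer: 92 + 125*I*√79 ≈ 92.0 + 1111.0*I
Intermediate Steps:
d(L) = 2*L
m = I*√79 (m = √(2*(-7) - 65) = √(-14 - 65) = √(-79) = I*√79 ≈ 8.8882*I)
E = 125 (E = 78 + 47 = 125)
m*E + 92 = (I*√79)*125 + 92 = 125*I*√79 + 92 = 92 + 125*I*√79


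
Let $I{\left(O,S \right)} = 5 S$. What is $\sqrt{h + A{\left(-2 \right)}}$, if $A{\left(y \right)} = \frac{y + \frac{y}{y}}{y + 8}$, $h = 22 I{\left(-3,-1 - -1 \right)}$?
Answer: $\frac{i \sqrt{6}}{6} \approx 0.40825 i$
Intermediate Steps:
$h = 0$ ($h = 22 \cdot 5 \left(-1 - -1\right) = 22 \cdot 5 \left(-1 + 1\right) = 22 \cdot 5 \cdot 0 = 22 \cdot 0 = 0$)
$A{\left(y \right)} = \frac{1 + y}{8 + y}$ ($A{\left(y \right)} = \frac{y + 1}{8 + y} = \frac{1 + y}{8 + y}$)
$\sqrt{h + A{\left(-2 \right)}} = \sqrt{0 + \frac{1 - 2}{8 - 2}} = \sqrt{0 + \frac{1}{6} \left(-1\right)} = \sqrt{0 - \frac{1}{6}} = \sqrt{- \frac{1}{6}} = \frac{i \sqrt{6}}{6}$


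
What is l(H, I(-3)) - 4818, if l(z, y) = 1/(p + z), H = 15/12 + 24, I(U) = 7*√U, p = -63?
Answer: -727522/151 ≈ -4818.0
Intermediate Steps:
H = 101/4 (H = 15*(1/12) + 24 = 5/4 + 24 = 101/4 ≈ 25.250)
l(z, y) = 1/(-63 + z)
l(H, I(-3)) - 4818 = 1/(-63 + 101/4) - 4818 = 1/(-151/4) - 4818 = -4/151 - 4818 = -727522/151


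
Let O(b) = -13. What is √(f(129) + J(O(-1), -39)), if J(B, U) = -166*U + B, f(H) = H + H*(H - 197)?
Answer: I*√2182 ≈ 46.712*I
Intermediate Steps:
f(H) = H + H*(-197 + H)
J(B, U) = B - 166*U
√(f(129) + J(O(-1), -39)) = √(129*(-196 + 129) + (-13 - 166*(-39))) = √(129*(-67) + (-13 + 6474)) = √(-8643 + 6461) = √(-2182) = I*√2182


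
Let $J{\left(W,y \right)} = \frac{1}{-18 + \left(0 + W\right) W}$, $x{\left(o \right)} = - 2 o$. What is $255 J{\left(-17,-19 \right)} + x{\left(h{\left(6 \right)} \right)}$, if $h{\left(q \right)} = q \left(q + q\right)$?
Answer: $- \frac{38769}{271} \approx -143.06$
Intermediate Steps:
$h{\left(q \right)} = 2 q^{2}$ ($h{\left(q \right)} = q 2 q = 2 q^{2}$)
$J{\left(W,y \right)} = \frac{1}{-18 + W^{2}}$ ($J{\left(W,y \right)} = \frac{1}{-18 + W W} = \frac{1}{-18 + W^{2}}$)
$255 J{\left(-17,-19 \right)} + x{\left(h{\left(6 \right)} \right)} = \frac{255}{-18 + \left(-17\right)^{2}} - 2 \cdot 2 \cdot 6^{2} = \frac{255}{-18 + 289} - 2 \cdot 2 \cdot 36 = \frac{255}{271} - 144 = - \frac{38769}{271}$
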